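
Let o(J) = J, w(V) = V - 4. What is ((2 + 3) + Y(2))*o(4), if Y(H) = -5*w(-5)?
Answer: 200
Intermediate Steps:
w(V) = -4 + V
Y(H) = 45 (Y(H) = -5*(-4 - 5) = -5*(-9) = 45)
((2 + 3) + Y(2))*o(4) = ((2 + 3) + 45)*4 = (5 + 45)*4 = 50*4 = 200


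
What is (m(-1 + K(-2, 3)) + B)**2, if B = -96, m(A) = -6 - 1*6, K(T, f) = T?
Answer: 11664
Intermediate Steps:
m(A) = -12 (m(A) = -6 - 6 = -12)
(m(-1 + K(-2, 3)) + B)**2 = (-12 - 96)**2 = (-108)**2 = 11664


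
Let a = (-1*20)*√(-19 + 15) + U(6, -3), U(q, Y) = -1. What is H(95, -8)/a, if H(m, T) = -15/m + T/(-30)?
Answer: -31/456285 + 248*I/91257 ≈ -6.794e-5 + 0.0027176*I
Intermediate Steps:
H(m, T) = -15/m - T/30 (H(m, T) = -15/m + T*(-1/30) = -15/m - T/30)
a = -1 - 40*I (a = (-1*20)*√(-19 + 15) - 1 = -40*I - 1 = -1 - 40*I ≈ -1.0 - 40.0*I)
H(95, -8)/a = (-15/95 - 1/30*(-8))/(-1 - 40*I) = (-15*1/95 + 4/15)*((-1 + 40*I)/1601) = (-3/19 + 4/15)*((-1 + 40*I)/1601) = 31*((-1 + 40*I)/1601)/285 = 31*(-1 + 40*I)/456285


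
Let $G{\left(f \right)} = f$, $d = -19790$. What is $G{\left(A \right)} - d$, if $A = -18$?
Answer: $19772$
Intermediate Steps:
$G{\left(A \right)} - d = -18 - -19790 = -18 + 19790 = 19772$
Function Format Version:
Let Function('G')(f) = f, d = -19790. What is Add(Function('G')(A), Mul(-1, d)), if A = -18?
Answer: 19772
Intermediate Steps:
Add(Function('G')(A), Mul(-1, d)) = Add(-18, Mul(-1, -19790)) = Add(-18, 19790) = 19772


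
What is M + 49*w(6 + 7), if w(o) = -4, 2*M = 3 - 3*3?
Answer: -199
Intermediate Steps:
M = -3 (M = (3 - 3*3)/2 = (3 - 9)/2 = (½)*(-6) = -3)
M + 49*w(6 + 7) = -3 + 49*(-4) = -3 - 196 = -199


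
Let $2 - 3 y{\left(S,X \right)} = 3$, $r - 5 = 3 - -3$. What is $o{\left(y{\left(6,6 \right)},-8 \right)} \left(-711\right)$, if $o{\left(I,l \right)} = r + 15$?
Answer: $-18486$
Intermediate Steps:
$r = 11$ ($r = 5 + \left(3 - -3\right) = 5 + \left(3 + 3\right) = 5 + 6 = 11$)
$y{\left(S,X \right)} = - \frac{1}{3}$ ($y{\left(S,X \right)} = \frac{2}{3} - 1 = - \frac{1}{3}$)
$o{\left(I,l \right)} = 26$ ($o{\left(I,l \right)} = 11 + 15 = 26$)
$o{\left(y{\left(6,6 \right)},-8 \right)} \left(-711\right) = 26 \left(-711\right) = -18486$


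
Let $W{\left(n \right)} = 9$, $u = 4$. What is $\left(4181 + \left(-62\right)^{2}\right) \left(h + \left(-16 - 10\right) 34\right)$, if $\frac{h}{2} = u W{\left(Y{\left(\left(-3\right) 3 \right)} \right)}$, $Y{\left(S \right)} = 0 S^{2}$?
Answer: $-6516300$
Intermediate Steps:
$Y{\left(S \right)} = 0$
$h = 72$ ($h = 2 \cdot 4 \cdot 9 = 2 \cdot 36 = 72$)
$\left(4181 + \left(-62\right)^{2}\right) \left(h + \left(-16 - 10\right) 34\right) = \left(4181 + \left(-62\right)^{2}\right) \left(72 + \left(-16 - 10\right) 34\right) = \left(4181 + 3844\right) \left(72 - 884\right) = 8025 \left(72 - 884\right) = 8025 \left(-812\right) = -6516300$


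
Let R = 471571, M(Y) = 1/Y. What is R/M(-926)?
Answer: -436674746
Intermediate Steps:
R/M(-926) = 471571/(1/(-926)) = 471571/(-1/926) = 471571*(-926) = -436674746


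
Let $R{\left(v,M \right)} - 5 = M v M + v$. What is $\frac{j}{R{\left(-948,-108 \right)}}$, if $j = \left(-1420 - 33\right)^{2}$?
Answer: $- \frac{2111209}{11058415} \approx -0.19091$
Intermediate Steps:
$j = 2111209$ ($j = \left(-1453\right)^{2} = 2111209$)
$R{\left(v,M \right)} = 5 + v + v M^{2}$ ($R{\left(v,M \right)} = 5 + \left(M v M + v\right) = 5 + \left(v M^{2} + v\right) = 5 + \left(v + v M^{2}\right) = 5 + v + v M^{2}$)
$\frac{j}{R{\left(-948,-108 \right)}} = \frac{2111209}{5 - 948 - 948 \left(-108\right)^{2}} = \frac{2111209}{5 - 948 - 11057472} = \frac{2111209}{-11058415} = 2111209 \left(- \frac{1}{11058415}\right) = - \frac{2111209}{11058415}$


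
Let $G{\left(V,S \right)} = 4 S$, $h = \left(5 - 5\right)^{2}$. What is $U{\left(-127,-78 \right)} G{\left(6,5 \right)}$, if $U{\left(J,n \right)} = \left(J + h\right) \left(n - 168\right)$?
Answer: $624840$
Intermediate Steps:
$h = 0$ ($h = 0^{2} = 0$)
$U{\left(J,n \right)} = J \left(-168 + n\right)$ ($U{\left(J,n \right)} = \left(J + 0\right) \left(n - 168\right) = J \left(-168 + n\right)$)
$U{\left(-127,-78 \right)} G{\left(6,5 \right)} = - 127 \left(-168 - 78\right) 4 \cdot 5 = \left(-127\right) \left(-246\right) 20 = 31242 \cdot 20 = 624840$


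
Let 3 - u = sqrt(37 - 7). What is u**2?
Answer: (3 - sqrt(30))**2 ≈ 6.1366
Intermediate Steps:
u = 3 - sqrt(30) (u = 3 - sqrt(37 - 7) = 3 - sqrt(30) ≈ -2.4772)
u**2 = (3 - sqrt(30))**2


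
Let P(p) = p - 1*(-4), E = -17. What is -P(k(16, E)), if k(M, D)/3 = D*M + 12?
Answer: 776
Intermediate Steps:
k(M, D) = 36 + 3*D*M (k(M, D) = 3*(D*M + 12) = 3*(12 + D*M) = 36 + 3*D*M)
P(p) = 4 + p (P(p) = p + 4 = 4 + p)
-P(k(16, E)) = -(4 + (36 + 3*(-17)*16)) = -(4 + (36 - 816)) = -(4 - 780) = -1*(-776) = 776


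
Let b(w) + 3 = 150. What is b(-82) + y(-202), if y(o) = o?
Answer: -55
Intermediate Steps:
b(w) = 147 (b(w) = -3 + 150 = 147)
b(-82) + y(-202) = 147 - 202 = -55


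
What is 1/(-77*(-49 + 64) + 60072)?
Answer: 1/58917 ≈ 1.6973e-5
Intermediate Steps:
1/(-77*(-49 + 64) + 60072) = 1/(-77*15 + 60072) = 1/(-1155 + 60072) = 1/58917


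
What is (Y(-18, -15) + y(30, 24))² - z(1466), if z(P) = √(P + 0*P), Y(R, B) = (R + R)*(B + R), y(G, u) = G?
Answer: 1483524 - √1466 ≈ 1.4835e+6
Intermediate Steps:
Y(R, B) = 2*R*(B + R) (Y(R, B) = (2*R)*(B + R) = 2*R*(B + R))
z(P) = √P (z(P) = √(P + 0) = √P)
(Y(-18, -15) + y(30, 24))² - z(1466) = (2*(-18)*(-15 - 18) + 30)² - √1466 = (2*(-18)*(-33) + 30)² - √1466 = (1188 + 30)² - √1466 = 1218² - √1466 = 1483524 - √1466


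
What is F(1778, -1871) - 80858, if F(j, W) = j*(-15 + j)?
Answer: 3053756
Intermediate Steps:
F(1778, -1871) - 80858 = 1778*(-15 + 1778) - 80858 = 1778*1763 - 80858 = 3134614 - 80858 = 3053756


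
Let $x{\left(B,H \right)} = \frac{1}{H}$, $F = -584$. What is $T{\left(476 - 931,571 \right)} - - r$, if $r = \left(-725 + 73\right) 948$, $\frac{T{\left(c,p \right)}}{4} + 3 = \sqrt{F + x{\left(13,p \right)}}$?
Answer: $-618108 + \frac{4 i \sqrt{190407373}}{571} \approx -6.1811 \cdot 10^{5} + 96.664 i$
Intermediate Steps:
$T{\left(c,p \right)} = -12 + 4 \sqrt{-584 + \frac{1}{p}}$
$r = -618096$ ($r = \left(-652\right) 948 = -618096$)
$T{\left(476 - 931,571 \right)} - - r = \left(-12 + 4 \sqrt{-584 + \frac{1}{571}}\right) - \left(-1\right) \left(-618096\right) = \left(-12 + 4 \sqrt{-584 + \frac{1}{571}}\right) - 618096 = \left(-12 + 4 \sqrt{- \frac{333463}{571}}\right) - 618096 = \left(-12 + 4 \frac{i \sqrt{190407373}}{571}\right) - 618096 = \left(-12 + \frac{4 i \sqrt{190407373}}{571}\right) - 618096 = -618108 + \frac{4 i \sqrt{190407373}}{571}$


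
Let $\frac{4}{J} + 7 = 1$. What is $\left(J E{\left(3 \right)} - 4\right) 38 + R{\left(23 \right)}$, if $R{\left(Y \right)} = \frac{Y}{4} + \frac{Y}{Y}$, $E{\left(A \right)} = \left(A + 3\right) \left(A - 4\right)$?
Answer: $\frac{27}{4} \approx 6.75$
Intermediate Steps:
$J = - \frac{2}{3}$ ($J = \frac{4}{-7 + 1} = \frac{4}{-6} = 4 \left(- \frac{1}{6}\right) = - \frac{2}{3} \approx -0.66667$)
$E{\left(A \right)} = \left(-4 + A\right) \left(3 + A\right)$ ($E{\left(A \right)} = \left(3 + A\right) \left(-4 + A\right) = \left(-4 + A\right) \left(3 + A\right)$)
$R{\left(Y \right)} = 1 + \frac{Y}{4}$ ($R{\left(Y \right)} = Y \frac{1}{4} + 1 = \frac{Y}{4} + 1 = 1 + \frac{Y}{4}$)
$\left(J E{\left(3 \right)} - 4\right) 38 + R{\left(23 \right)} = \left(- \frac{2 \left(-12 + 3^{2} - 3\right)}{3} - 4\right) 38 + \left(1 + \frac{1}{4} \cdot 23\right) = \left(- \frac{2 \left(-12 + 9 - 3\right)}{3} - 4\right) 38 + \left(1 + \frac{23}{4}\right) = \left(\left(- \frac{2}{3}\right) \left(-6\right) - 4\right) 38 + \frac{27}{4} = \left(4 - 4\right) 38 + \frac{27}{4} = 0 \cdot 38 + \frac{27}{4} = 0 + \frac{27}{4} = \frac{27}{4}$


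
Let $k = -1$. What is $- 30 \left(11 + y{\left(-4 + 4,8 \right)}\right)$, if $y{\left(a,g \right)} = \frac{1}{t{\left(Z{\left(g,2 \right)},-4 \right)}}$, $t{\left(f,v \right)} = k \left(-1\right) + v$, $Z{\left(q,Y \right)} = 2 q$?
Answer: $-320$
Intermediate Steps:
$t{\left(f,v \right)} = 1 + v$ ($t{\left(f,v \right)} = \left(-1\right) \left(-1\right) + v = 1 + v$)
$y{\left(a,g \right)} = - \frac{1}{3}$ ($y{\left(a,g \right)} = \frac{1}{1 - 4} = \frac{1}{-3} = - \frac{1}{3}$)
$- 30 \left(11 + y{\left(-4 + 4,8 \right)}\right) = - 30 \left(11 - \frac{1}{3}\right) = \left(-30\right) \frac{32}{3} = -320$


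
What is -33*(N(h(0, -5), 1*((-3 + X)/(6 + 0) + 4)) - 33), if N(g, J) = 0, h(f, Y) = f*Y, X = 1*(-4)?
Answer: 1089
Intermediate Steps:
X = -4
h(f, Y) = Y*f
-33*(N(h(0, -5), 1*((-3 + X)/(6 + 0) + 4)) - 33) = -33*(0 - 33) = -33*(-33) = 1089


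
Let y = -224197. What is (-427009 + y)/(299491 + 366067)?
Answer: -325603/332779 ≈ -0.97844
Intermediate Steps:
(-427009 + y)/(299491 + 366067) = (-427009 - 224197)/(299491 + 366067) = -651206/665558 = -651206*1/665558 = -325603/332779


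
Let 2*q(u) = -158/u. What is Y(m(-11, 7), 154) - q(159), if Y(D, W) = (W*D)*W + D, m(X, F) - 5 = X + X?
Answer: -64106972/159 ≈ -4.0319e+5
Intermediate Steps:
m(X, F) = 5 + 2*X (m(X, F) = 5 + (X + X) = 5 + 2*X)
q(u) = -79/u (q(u) = (-158/u)/2 = -79/u)
Y(D, W) = D + D*W**2 (Y(D, W) = (D*W)*W + D = D*W**2 + D = D + D*W**2)
Y(m(-11, 7), 154) - q(159) = (5 + 2*(-11))*(1 + 154**2) - (-79)/159 = (5 - 22)*(1 + 23716) - (-79)/159 = -17*23717 - 1*(-79/159) = -403189 + 79/159 = -64106972/159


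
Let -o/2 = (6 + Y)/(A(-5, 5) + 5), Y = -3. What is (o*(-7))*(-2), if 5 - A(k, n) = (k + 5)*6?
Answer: -42/5 ≈ -8.4000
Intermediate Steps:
A(k, n) = -25 - 6*k (A(k, n) = 5 - (k + 5)*6 = 5 - (5 + k)*6 = 5 - (30 + 6*k) = 5 + (-30 - 6*k) = -25 - 6*k)
o = -3/5 (o = -2*(6 - 3)/((-25 - 6*(-5)) + 5) = -6/((-25 + 30) + 5) = -6/(5 + 5) = -6/10 = -2*3/10 = -3/5 ≈ -0.60000)
(o*(-7))*(-2) = -3/5*(-7)*(-2) = (21/5)*(-2) = -42/5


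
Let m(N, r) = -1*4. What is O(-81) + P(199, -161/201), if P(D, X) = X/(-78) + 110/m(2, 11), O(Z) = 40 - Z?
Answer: 733027/7839 ≈ 93.510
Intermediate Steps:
m(N, r) = -4
P(D, X) = -55/2 - X/78 (P(D, X) = X/(-78) + 110/(-4) = X*(-1/78) + 110*(-¼) = -X/78 - 55/2 = -55/2 - X/78)
O(-81) + P(199, -161/201) = (40 - 1*(-81)) + (-55/2 - (-161)/(78*201)) = (40 + 81) + (-55/2 - (-161)/(78*201)) = 121 + (-55/2 - 1/78*(-161/201)) = 121 + (-55/2 + 161/15678) = 121 - 215492/7839 = 733027/7839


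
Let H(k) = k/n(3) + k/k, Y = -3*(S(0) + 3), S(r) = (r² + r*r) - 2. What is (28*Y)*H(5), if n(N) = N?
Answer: -224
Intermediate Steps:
S(r) = -2 + 2*r² (S(r) = (r² + r²) - 2 = 2*r² - 2 = -2 + 2*r²)
Y = -3 (Y = -3*((-2 + 2*0²) + 3) = -3*((-2 + 2*0) + 3) = -3*((-2 + 0) + 3) = -3*(-2 + 3) = -3*1 = -3)
H(k) = 1 + k/3 (H(k) = k/3 + k/k = k*(⅓) + 1 = k/3 + 1 = 1 + k/3)
(28*Y)*H(5) = (28*(-3))*(1 + (⅓)*5) = -84*(1 + 5/3) = -84*8/3 = -224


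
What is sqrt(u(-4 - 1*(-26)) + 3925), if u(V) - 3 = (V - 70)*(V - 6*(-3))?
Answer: 2*sqrt(502) ≈ 44.811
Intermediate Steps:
u(V) = 3 + (-70 + V)*(18 + V) (u(V) = 3 + (V - 70)*(V - 6*(-3)) = 3 + (-70 + V)*(V + 18) = 3 + (-70 + V)*(18 + V))
sqrt(u(-4 - 1*(-26)) + 3925) = sqrt((-1257 + (-4 - 1*(-26))**2 - 52*(-4 - 1*(-26))) + 3925) = sqrt((-1257 + (-4 + 26)**2 - 52*(-4 + 26)) + 3925) = sqrt((-1257 + 22**2 - 52*22) + 3925) = sqrt((-1257 + 484 - 1144) + 3925) = sqrt(-1917 + 3925) = sqrt(2008) = 2*sqrt(502)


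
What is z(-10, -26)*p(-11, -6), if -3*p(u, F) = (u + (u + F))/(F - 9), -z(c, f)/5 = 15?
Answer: 140/3 ≈ 46.667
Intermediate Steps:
z(c, f) = -75 (z(c, f) = -5*15 = -75)
p(u, F) = -(F + 2*u)/(3*(-9 + F)) (p(u, F) = -(u + (u + F))/(3*(F - 9)) = -(u + (F + u))/(3*(-9 + F)) = -(F + 2*u)/(3*(-9 + F)))
z(-10, -26)*p(-11, -6) = -25*(-1*(-6) - 2*(-11))/(-9 - 6) = -25*(6 + 22)/(-15) = -25*(-1)*28/15 = -75*(-28/45) = 140/3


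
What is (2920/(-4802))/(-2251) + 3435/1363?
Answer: 18566966165/7366539313 ≈ 2.5204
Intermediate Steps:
(2920/(-4802))/(-2251) + 3435/1363 = (2920*(-1/4802))*(-1/2251) + 3435*(1/1363) = -1460/2401*(-1/2251) + 3435/1363 = 1460/5404651 + 3435/1363 = 18566966165/7366539313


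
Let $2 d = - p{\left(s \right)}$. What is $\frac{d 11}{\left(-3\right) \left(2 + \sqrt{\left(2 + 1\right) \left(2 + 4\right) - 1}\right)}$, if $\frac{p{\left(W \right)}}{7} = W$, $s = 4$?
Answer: $- \frac{308}{39} + \frac{154 \sqrt{17}}{39} \approx 8.3835$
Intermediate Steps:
$p{\left(W \right)} = 7 W$
$d = -14$ ($d = \frac{\left(-1\right) 7 \cdot 4}{2} = \frac{\left(-1\right) 28}{2} = \frac{1}{2} \left(-28\right) = -14$)
$\frac{d 11}{\left(-3\right) \left(2 + \sqrt{\left(2 + 1\right) \left(2 + 4\right) - 1}\right)} = \frac{\left(-14\right) 11}{\left(-3\right) \left(2 + \sqrt{\left(2 + 1\right) \left(2 + 4\right) - 1}\right)} = - \frac{154}{\left(-3\right) \left(2 + \sqrt{3 \cdot 6 - 1}\right)} = - \frac{154}{\left(-3\right) \left(2 + \sqrt{18 - 1}\right)} = - \frac{154}{\left(-3\right) \left(2 + \sqrt{17}\right)} = - \frac{154}{-6 - 3 \sqrt{17}}$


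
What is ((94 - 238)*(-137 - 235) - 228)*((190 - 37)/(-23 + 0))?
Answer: -8161020/23 ≈ -3.5483e+5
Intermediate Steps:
((94 - 238)*(-137 - 235) - 228)*((190 - 37)/(-23 + 0)) = (-144*(-372) - 228)*(153/(-23)) = (53568 - 228)*(153*(-1/23)) = 53340*(-153/23) = -8161020/23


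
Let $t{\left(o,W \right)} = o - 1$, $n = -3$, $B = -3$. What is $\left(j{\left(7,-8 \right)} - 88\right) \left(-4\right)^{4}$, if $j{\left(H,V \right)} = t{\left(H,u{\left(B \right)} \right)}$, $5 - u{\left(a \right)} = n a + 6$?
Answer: $-20992$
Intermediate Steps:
$u{\left(a \right)} = -1 + 3 a$ ($u{\left(a \right)} = 5 - \left(- 3 a + 6\right) = 5 - \left(6 - 3 a\right) = 5 + \left(-6 + 3 a\right) = -1 + 3 a$)
$t{\left(o,W \right)} = -1 + o$ ($t{\left(o,W \right)} = o - 1 = -1 + o$)
$j{\left(H,V \right)} = -1 + H$
$\left(j{\left(7,-8 \right)} - 88\right) \left(-4\right)^{4} = \left(\left(-1 + 7\right) - 88\right) \left(-4\right)^{4} = \left(6 - 88\right) 256 = \left(-82\right) 256 = -20992$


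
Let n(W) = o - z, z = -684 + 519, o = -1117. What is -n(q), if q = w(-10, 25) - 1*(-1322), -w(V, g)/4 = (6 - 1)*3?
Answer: 952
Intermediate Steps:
w(V, g) = -60 (w(V, g) = -4*(6 - 1)*3 = -20*3 = -4*15 = -60)
z = -165
q = 1262 (q = -60 - 1*(-1322) = -60 + 1322 = 1262)
n(W) = -952 (n(W) = -1117 - 1*(-165) = -1117 + 165 = -952)
-n(q) = -1*(-952) = 952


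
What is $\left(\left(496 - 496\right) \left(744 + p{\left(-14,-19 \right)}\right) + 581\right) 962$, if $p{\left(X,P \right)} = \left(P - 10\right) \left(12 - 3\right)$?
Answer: $558922$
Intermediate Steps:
$p{\left(X,P \right)} = -90 + 9 P$ ($p{\left(X,P \right)} = \left(-10 + P\right) 9 = -90 + 9 P$)
$\left(\left(496 - 496\right) \left(744 + p{\left(-14,-19 \right)}\right) + 581\right) 962 = \left(\left(496 - 496\right) \left(744 + \left(-90 + 9 \left(-19\right)\right)\right) + 581\right) 962 = \left(0 \left(744 - 261\right) + 581\right) 962 = \left(0 \cdot 483 + 581\right) 962 = \left(0 + 581\right) 962 = 581 \cdot 962 = 558922$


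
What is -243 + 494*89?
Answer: 43723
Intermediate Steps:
-243 + 494*89 = -243 + 43966 = 43723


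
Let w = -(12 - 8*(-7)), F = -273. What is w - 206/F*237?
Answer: 10086/91 ≈ 110.84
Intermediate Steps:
w = -68 (w = -(12 + 56) = -1*68 = -68)
w - 206/F*237 = -68 - 206/(-273)*237 = -68 - 206*(-1/273)*237 = -68 + (206/273)*237 = -68 + 16274/91 = 10086/91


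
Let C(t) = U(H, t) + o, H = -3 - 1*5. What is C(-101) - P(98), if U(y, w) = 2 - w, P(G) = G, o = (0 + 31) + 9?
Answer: 45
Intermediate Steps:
H = -8 (H = -3 - 5 = -8)
o = 40 (o = 31 + 9 = 40)
C(t) = 42 - t (C(t) = (2 - t) + 40 = 42 - t)
C(-101) - P(98) = (42 - 1*(-101)) - 1*98 = (42 + 101) - 98 = 143 - 98 = 45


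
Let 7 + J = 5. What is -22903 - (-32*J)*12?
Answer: -23671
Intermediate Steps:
J = -2 (J = -7 + 5 = -2)
-22903 - (-32*J)*12 = -22903 - (-32*(-2))*12 = -22903 - 64*12 = -22903 - 1*768 = -22903 - 768 = -23671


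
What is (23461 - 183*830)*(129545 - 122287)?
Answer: -932137682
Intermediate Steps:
(23461 - 183*830)*(129545 - 122287) = (23461 - 151890)*7258 = -128429*7258 = -932137682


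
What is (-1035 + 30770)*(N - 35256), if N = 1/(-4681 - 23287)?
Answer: -1543152301085/1472 ≈ -1.0483e+9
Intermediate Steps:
N = -1/27968 (N = 1/(-27968) = -1/27968 ≈ -3.5755e-5)
(-1035 + 30770)*(N - 35256) = (-1035 + 30770)*(-1/27968 - 35256) = 29735*(-986039809/27968) = -1543152301085/1472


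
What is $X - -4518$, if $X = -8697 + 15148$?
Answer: $10969$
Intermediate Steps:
$X = 6451$
$X - -4518 = 6451 - -4518 = 6451 + 4518 = 10969$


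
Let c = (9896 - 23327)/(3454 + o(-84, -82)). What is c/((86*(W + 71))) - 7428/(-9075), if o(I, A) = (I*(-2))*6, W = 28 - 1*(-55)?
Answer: 13297992523/16251050200 ≈ 0.81828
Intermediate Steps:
W = 83 (W = 28 + 55 = 83)
o(I, A) = -12*I (o(I, A) = -2*I*6 = -12*I)
c = -13431/4462 (c = (9896 - 23327)/(3454 - 12*(-84)) = -13431/(3454 + 1008) = -13431/4462 ≈ -3.0101)
c/((86*(W + 71))) - 7428/(-9075) = -13431*1/(86*(83 + 71))/4462 - 7428/(-9075) = -13431/(4462*(86*154)) - 7428*(-1/9075) = -13431/4462/13244 + 2476/3025 = -13431/4462*1/13244 + 2476/3025 = -1221/5372248 + 2476/3025 = 13297992523/16251050200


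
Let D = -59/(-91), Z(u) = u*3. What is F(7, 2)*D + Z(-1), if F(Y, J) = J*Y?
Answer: 79/13 ≈ 6.0769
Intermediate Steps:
Z(u) = 3*u
D = 59/91 (D = -59*(-1/91) = 59/91 ≈ 0.64835)
F(7, 2)*D + Z(-1) = (2*7)*(59/91) + 3*(-1) = 14*(59/91) - 3 = 118/13 - 3 = 79/13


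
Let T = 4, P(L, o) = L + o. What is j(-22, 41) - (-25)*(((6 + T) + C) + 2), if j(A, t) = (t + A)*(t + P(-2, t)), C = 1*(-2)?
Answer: 1770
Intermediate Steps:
C = -2
j(A, t) = (-2 + 2*t)*(A + t) (j(A, t) = (t + A)*(t + (-2 + t)) = (A + t)*(-2 + 2*t) = (-2 + 2*t)*(A + t))
j(-22, 41) - (-25)*(((6 + T) + C) + 2) = (-2*(-22) - 2*41 + 2*41² + 2*(-22)*41) - (-25)*(((6 + 4) - 2) + 2) = (44 - 82 + 2*1681 - 1804) - (-25)*((10 - 2) + 2) = (44 - 82 + 3362 - 1804) - (-25)*(8 + 2) = 1520 - (-25)*10 = 1520 - 1*(-250) = 1520 + 250 = 1770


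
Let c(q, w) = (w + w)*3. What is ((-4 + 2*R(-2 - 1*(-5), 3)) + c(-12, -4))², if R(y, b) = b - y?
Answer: 784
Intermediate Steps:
c(q, w) = 6*w (c(q, w) = (2*w)*3 = 6*w)
((-4 + 2*R(-2 - 1*(-5), 3)) + c(-12, -4))² = ((-4 + 2*(3 - (-2 - 1*(-5)))) + 6*(-4))² = ((-4 + 2*(3 - (-2 + 5))) - 24)² = ((-4 + 2*(3 - 1*3)) - 24)² = ((-4 + 2*(3 - 3)) - 24)² = ((-4 + 2*0) - 24)² = ((-4 + 0) - 24)² = (-4 - 24)² = (-28)² = 784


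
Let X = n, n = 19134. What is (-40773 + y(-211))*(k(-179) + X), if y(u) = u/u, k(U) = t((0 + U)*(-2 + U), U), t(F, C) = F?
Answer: -2101103476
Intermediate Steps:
k(U) = U*(-2 + U) (k(U) = (0 + U)*(-2 + U) = U*(-2 + U))
y(u) = 1
X = 19134
(-40773 + y(-211))*(k(-179) + X) = (-40773 + 1)*(-179*(-2 - 179) + 19134) = -40772*(-179*(-181) + 19134) = -40772*(32399 + 19134) = -40772*51533 = -2101103476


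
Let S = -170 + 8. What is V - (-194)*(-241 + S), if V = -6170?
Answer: -84352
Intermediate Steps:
S = -162
V - (-194)*(-241 + S) = -6170 - (-194)*(-241 - 162) = -6170 - (-194)*(-403) = -6170 - 1*78182 = -6170 - 78182 = -84352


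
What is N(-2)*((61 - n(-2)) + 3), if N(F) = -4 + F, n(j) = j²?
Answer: -360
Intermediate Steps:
N(-2)*((61 - n(-2)) + 3) = (-4 - 2)*((61 - 1*(-2)²) + 3) = -6*((61 - 1*4) + 3) = -6*((61 - 4) + 3) = -6*(57 + 3) = -6*60 = -360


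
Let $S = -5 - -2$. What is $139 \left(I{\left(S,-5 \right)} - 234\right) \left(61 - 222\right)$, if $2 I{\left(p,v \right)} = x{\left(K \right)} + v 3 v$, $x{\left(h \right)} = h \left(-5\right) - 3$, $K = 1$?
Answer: $\frac{8973979}{2} \approx 4.487 \cdot 10^{6}$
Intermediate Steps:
$x{\left(h \right)} = -3 - 5 h$ ($x{\left(h \right)} = - 5 h - 3 = -3 - 5 h$)
$S = -3$ ($S = -5 + 2 = -3$)
$I{\left(p,v \right)} = -4 + \frac{3 v^{2}}{2}$ ($I{\left(p,v \right)} = \frac{\left(-3 - 5\right) + v 3 v}{2} = \frac{\left(-3 - 5\right) + 3 v^{2}}{2} = \frac{-8 + 3 v^{2}}{2} = -4 + \frac{3 v^{2}}{2}$)
$139 \left(I{\left(S,-5 \right)} - 234\right) \left(61 - 222\right) = 139 \left(\left(-4 + \frac{3 \left(-5\right)^{2}}{2}\right) - 234\right) \left(61 - 222\right) = 139 \left(\left(-4 + \frac{3}{2} \cdot 25\right) - 234\right) \left(-161\right) = 139 \left(\left(-4 + \frac{75}{2}\right) - 234\right) \left(-161\right) = 139 \left(\frac{67}{2} - 234\right) \left(-161\right) = 139 \left(\left(- \frac{401}{2}\right) \left(-161\right)\right) = 139 \cdot \frac{64561}{2} = \frac{8973979}{2}$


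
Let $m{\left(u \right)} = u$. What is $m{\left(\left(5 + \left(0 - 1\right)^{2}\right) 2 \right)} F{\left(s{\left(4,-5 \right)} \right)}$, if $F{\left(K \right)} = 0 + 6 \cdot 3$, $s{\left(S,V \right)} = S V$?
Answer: $216$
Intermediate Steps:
$F{\left(K \right)} = 18$ ($F{\left(K \right)} = 0 + 18 = 18$)
$m{\left(\left(5 + \left(0 - 1\right)^{2}\right) 2 \right)} F{\left(s{\left(4,-5 \right)} \right)} = \left(5 + \left(0 - 1\right)^{2}\right) 2 \cdot 18 = \left(5 + \left(-1\right)^{2}\right) 2 \cdot 18 = \left(5 + 1\right) 2 \cdot 18 = 6 \cdot 2 \cdot 18 = 12 \cdot 18 = 216$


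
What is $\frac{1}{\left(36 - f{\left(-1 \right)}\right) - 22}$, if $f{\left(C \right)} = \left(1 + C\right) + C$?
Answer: $\frac{1}{15} \approx 0.066667$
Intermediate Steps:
$f{\left(C \right)} = 1 + 2 C$
$\frac{1}{\left(36 - f{\left(-1 \right)}\right) - 22} = \frac{1}{\left(36 - \left(1 + 2 \left(-1\right)\right)\right) - 22} = \frac{1}{\left(36 - \left(1 - 2\right)\right) - 22} = \frac{1}{\left(36 - -1\right) - 22} = \frac{1}{\left(36 + 1\right) - 22} = \frac{1}{37 - 22} = \frac{1}{15}$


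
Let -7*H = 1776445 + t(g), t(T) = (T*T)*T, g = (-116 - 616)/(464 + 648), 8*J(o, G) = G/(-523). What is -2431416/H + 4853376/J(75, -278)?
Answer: 55359698900909183226816/757884184339181 ≈ 7.3045e+7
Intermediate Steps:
J(o, G) = -G/4184 (J(o, G) = (G/(-523))/8 = (G*(-1/523))/8 = (-G/523)/8 = -G/4184)
g = -183/278 (g = -732/1112 = -732*1/1112 = -183/278 ≈ -0.65827)
t(T) = T**3 (t(T) = T**2*T = T**3)
H = -5452404203879/21484952 (H = -(1776445 + (-183/278)**3)/7 = -(1776445 - 6128487/21484952)/7 = -1/7*38166829427153/21484952 = -5452404203879/21484952 ≈ -2.5378e+5)
-2431416/H + 4853376/J(75, -278) = -2431416/(-5452404203879/21484952) + 4853376/((-1/4184*(-278))) = -2431416*(-21484952/5452404203879) + 4853376/(139/2092) = 52238856052032/5452404203879 + 4853376*(2092/139) = 52238856052032/5452404203879 + 10153262592/139 = 55359698900909183226816/757884184339181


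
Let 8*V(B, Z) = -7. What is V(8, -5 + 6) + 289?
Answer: 2305/8 ≈ 288.13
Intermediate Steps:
V(B, Z) = -7/8 (V(B, Z) = (⅛)*(-7) = -7/8)
V(8, -5 + 6) + 289 = -7/8 + 289 = 2305/8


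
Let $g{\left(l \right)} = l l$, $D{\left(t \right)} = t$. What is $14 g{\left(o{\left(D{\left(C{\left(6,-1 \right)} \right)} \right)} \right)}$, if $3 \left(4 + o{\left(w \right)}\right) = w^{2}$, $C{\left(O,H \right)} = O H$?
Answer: $896$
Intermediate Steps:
$C{\left(O,H \right)} = H O$
$o{\left(w \right)} = -4 + \frac{w^{2}}{3}$
$g{\left(l \right)} = l^{2}$
$14 g{\left(o{\left(D{\left(C{\left(6,-1 \right)} \right)} \right)} \right)} = 14 \left(-4 + \frac{\left(\left(-1\right) 6\right)^{2}}{3}\right)^{2} = 14 \left(-4 + \frac{\left(-6\right)^{2}}{3}\right)^{2} = 14 \left(-4 + \frac{1}{3} \cdot 36\right)^{2} = 14 \left(-4 + 12\right)^{2} = 14 \cdot 8^{2} = 14 \cdot 64 = 896$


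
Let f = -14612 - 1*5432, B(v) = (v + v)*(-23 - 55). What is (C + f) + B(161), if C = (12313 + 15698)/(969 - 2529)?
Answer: -23492537/520 ≈ -45178.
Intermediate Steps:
B(v) = -156*v (B(v) = (2*v)*(-78) = -156*v)
f = -20044 (f = -14612 - 5432 = -20044)
C = -9337/520 (C = 28011/(-1560) = 28011*(-1/1560) = -9337/520 ≈ -17.956)
(C + f) + B(161) = (-9337/520 - 20044) - 156*161 = -10432217/520 - 25116 = -23492537/520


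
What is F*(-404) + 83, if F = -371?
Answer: 149967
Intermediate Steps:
F*(-404) + 83 = -371*(-404) + 83 = 149884 + 83 = 149967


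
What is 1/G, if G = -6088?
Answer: -1/6088 ≈ -0.00016426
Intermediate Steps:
1/G = 1/(-6088) = -1/6088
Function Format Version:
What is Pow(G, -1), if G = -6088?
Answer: Rational(-1, 6088) ≈ -0.00016426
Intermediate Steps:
Pow(G, -1) = Pow(-6088, -1) = Rational(-1, 6088)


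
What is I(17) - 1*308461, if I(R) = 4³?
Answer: -308397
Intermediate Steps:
I(R) = 64
I(17) - 1*308461 = 64 - 1*308461 = 64 - 308461 = -308397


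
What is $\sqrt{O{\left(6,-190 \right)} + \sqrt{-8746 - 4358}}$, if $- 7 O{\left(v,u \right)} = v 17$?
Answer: $\frac{\sqrt{-714 + 588 i \sqrt{91}}}{7} \approx 7.1002 + 8.0613 i$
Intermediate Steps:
$O{\left(v,u \right)} = - \frac{17 v}{7}$ ($O{\left(v,u \right)} = - \frac{v 17}{7} = - \frac{17 v}{7}$)
$\sqrt{O{\left(6,-190 \right)} + \sqrt{-8746 - 4358}} = \sqrt{\left(- \frac{17}{7}\right) 6 + \sqrt{-8746 - 4358}} = \sqrt{- \frac{102}{7} + \sqrt{-13104}} = \sqrt{- \frac{102}{7} + 12 i \sqrt{91}}$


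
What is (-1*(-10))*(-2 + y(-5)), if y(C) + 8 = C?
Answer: -150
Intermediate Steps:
y(C) = -8 + C
(-1*(-10))*(-2 + y(-5)) = (-1*(-10))*(-2 + (-8 - 5)) = 10*(-2 - 13) = 10*(-15) = -150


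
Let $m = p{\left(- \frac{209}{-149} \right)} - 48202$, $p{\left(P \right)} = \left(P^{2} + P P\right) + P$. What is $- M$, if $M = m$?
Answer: $\frac{1070014099}{22201} \approx 48197.0$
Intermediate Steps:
$p{\left(P \right)} = P + 2 P^{2}$ ($p{\left(P \right)} = \left(P^{2} + P^{2}\right) + P = 2 P^{2} + P = P + 2 P^{2}$)
$m = - \frac{1070014099}{22201}$ ($m = - \frac{209}{-149} \left(1 + 2 \left(- \frac{209}{-149}\right)\right) - 48202 = \left(-209\right) \left(- \frac{1}{149}\right) \left(1 + 2 \left(\left(-209\right) \left(- \frac{1}{149}\right)\right)\right) - 48202 = \frac{209 \left(1 + 2 \cdot \frac{209}{149}\right)}{149} - 48202 = \frac{209 \left(1 + \frac{418}{149}\right)}{149} - 48202 = \frac{209}{149} \cdot \frac{567}{149} - 48202 = \frac{118503}{22201} - 48202 = - \frac{1070014099}{22201} \approx -48197.0$)
$M = - \frac{1070014099}{22201} \approx -48197.0$
$- M = \left(-1\right) \left(- \frac{1070014099}{22201}\right) = \frac{1070014099}{22201}$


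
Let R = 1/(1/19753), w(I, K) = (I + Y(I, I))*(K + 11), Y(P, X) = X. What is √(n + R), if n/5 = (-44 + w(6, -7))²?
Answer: √19833 ≈ 140.83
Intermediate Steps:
w(I, K) = 2*I*(11 + K) (w(I, K) = (I + I)*(K + 11) = (2*I)*(11 + K) = 2*I*(11 + K))
R = 19753 (R = 1/(1/19753) = 19753)
n = 80 (n = 5*(-44 + 2*6*(11 - 7))² = 5*(-44 + 2*6*4)² = 5*(-44 + 48)² = 5*4² = 5*16 = 80)
√(n + R) = √(80 + 19753) = √19833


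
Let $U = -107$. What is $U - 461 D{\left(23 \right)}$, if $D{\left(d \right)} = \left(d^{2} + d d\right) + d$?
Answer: $-498448$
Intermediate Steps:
$D{\left(d \right)} = d + 2 d^{2}$ ($D{\left(d \right)} = \left(d^{2} + d^{2}\right) + d = 2 d^{2} + d = d + 2 d^{2}$)
$U - 461 D{\left(23 \right)} = -107 - 461 \cdot 23 \left(1 + 2 \cdot 23\right) = -107 - 461 \cdot 23 \left(1 + 46\right) = -107 - 461 \cdot 23 \cdot 47 = -107 - 498341 = -498448$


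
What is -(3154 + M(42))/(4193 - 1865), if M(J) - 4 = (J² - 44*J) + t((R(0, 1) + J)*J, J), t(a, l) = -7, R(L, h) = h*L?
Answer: -3067/2328 ≈ -1.3174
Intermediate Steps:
R(L, h) = L*h
M(J) = -3 + J² - 44*J (M(J) = 4 + ((J² - 44*J) - 7) = 4 + (-7 + J² - 44*J) = -3 + J² - 44*J)
-(3154 + M(42))/(4193 - 1865) = -(3154 + (-3 + 42² - 44*42))/(4193 - 1865) = -(3154 + (-3 + 1764 - 1848))/2328 = -(3154 - 87)/2328 = -3067/2328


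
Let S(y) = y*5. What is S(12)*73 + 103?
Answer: 4483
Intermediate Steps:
S(y) = 5*y
S(12)*73 + 103 = (5*12)*73 + 103 = 60*73 + 103 = 4380 + 103 = 4483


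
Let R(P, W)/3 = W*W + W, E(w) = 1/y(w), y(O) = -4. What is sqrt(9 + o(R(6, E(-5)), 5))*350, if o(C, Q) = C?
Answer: 525*sqrt(15)/2 ≈ 1016.7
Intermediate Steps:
E(w) = -1/4 (E(w) = 1/(-4) = -1/4)
R(P, W) = 3*W + 3*W**2 (R(P, W) = 3*(W*W + W) = 3*(W**2 + W) = 3*(W + W**2) = 3*W + 3*W**2)
sqrt(9 + o(R(6, E(-5)), 5))*350 = sqrt(9 + 3*(-1/4)*(1 - 1/4))*350 = sqrt(9 + 3*(-1/4)*(3/4))*350 = sqrt(9 - 9/16)*350 = sqrt(135/16)*350 = (3*sqrt(15)/4)*350 = 525*sqrt(15)/2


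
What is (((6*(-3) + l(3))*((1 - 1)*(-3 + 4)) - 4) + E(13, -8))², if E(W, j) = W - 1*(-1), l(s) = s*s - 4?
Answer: 100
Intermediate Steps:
l(s) = -4 + s² (l(s) = s² - 4 = -4 + s²)
E(W, j) = 1 + W (E(W, j) = W + 1 = 1 + W)
(((6*(-3) + l(3))*((1 - 1)*(-3 + 4)) - 4) + E(13, -8))² = (((6*(-3) + (-4 + 3²))*((1 - 1)*(-3 + 4)) - 4) + (1 + 13))² = (((-18 + (-4 + 9))*(0*1) - 4) + 14)² = (((-18 + 5)*0 - 4) + 14)² = ((-13*0 - 4) + 14)² = ((0 - 4) + 14)² = (-4 + 14)² = 10² = 100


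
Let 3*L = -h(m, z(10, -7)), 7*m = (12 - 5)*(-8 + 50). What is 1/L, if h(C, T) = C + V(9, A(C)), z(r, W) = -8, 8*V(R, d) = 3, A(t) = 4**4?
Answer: -8/113 ≈ -0.070796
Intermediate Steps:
A(t) = 256
V(R, d) = 3/8 (V(R, d) = (1/8)*3 = 3/8)
m = 42 (m = ((12 - 5)*(-8 + 50))/7 = (7*42)/7 = (1/7)*294 = 42)
h(C, T) = 3/8 + C (h(C, T) = C + 3/8 = 3/8 + C)
L = -113/8 (L = (-(3/8 + 42))/3 = (-1*339/8)/3 = (1/3)*(-339/8) = -113/8 ≈ -14.125)
1/L = 1/(-113/8) = -8/113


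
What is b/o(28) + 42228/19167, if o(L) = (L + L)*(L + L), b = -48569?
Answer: -266165005/20035904 ≈ -13.284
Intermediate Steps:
o(L) = 4*L² (o(L) = (2*L)*(2*L) = 4*L²)
b/o(28) + 42228/19167 = -48569/(4*28²) + 42228/19167 = -48569/(4*784) + 42228*(1/19167) = -48569/3136 + 14076/6389 = -266165005/20035904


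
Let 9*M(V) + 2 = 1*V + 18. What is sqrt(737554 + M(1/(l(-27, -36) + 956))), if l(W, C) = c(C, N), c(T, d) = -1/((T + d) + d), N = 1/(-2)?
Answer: sqrt(8305794222109059)/106119 ≈ 858.81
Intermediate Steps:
N = -1/2 ≈ -0.50000
c(T, d) = -1/(T + 2*d)
l(W, C) = -1/(-1 + C) (l(W, C) = -1/(C + 2*(-1/2)) = -1/(C - 1) = -1/(-1 + C))
M(V) = 16/9 + V/9 (M(V) = -2/9 + (1*V + 18)/9 = -2/9 + (V + 18)/9 = -2/9 + (18 + V)/9 = -2/9 + (2 + V/9) = 16/9 + V/9)
sqrt(737554 + M(1/(l(-27, -36) + 956))) = sqrt(737554 + (16/9 + 1/(9*(-1/(-1 - 36) + 956)))) = sqrt(737554 + (16/9 + 1/(9*(-1/(-37) + 956)))) = sqrt(737554 + (16/9 + 1/(9*(-1*(-1/37) + 956)))) = sqrt(737554 + (16/9 + 1/(9*(1/37 + 956)))) = sqrt(737554 + (16/9 + 1/(9*(35373/37)))) = sqrt(737554 + (16/9 + (1/9)*(37/35373))) = sqrt(737554 + (16/9 + 37/318357)) = sqrt(737554 + 566005/318357) = sqrt(234806044783/318357) = sqrt(8305794222109059)/106119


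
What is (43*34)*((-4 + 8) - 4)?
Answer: 0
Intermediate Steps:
(43*34)*((-4 + 8) - 4) = 1462*(4 - 4) = 1462*0 = 0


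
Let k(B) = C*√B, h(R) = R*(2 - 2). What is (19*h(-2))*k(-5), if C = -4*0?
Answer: 0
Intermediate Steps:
C = 0
h(R) = 0 (h(R) = R*0 = 0)
k(B) = 0 (k(B) = 0*√B = 0)
(19*h(-2))*k(-5) = (19*0)*0 = 0*0 = 0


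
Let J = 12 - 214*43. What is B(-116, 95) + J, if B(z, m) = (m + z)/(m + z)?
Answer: -9189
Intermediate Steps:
B(z, m) = 1
J = -9190 (J = 12 - 9202 = -9190)
B(-116, 95) + J = 1 - 9190 = -9189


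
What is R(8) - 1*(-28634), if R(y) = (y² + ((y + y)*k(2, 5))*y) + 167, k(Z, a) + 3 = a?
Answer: 29121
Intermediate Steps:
k(Z, a) = -3 + a
R(y) = 167 + 5*y² (R(y) = (y² + ((y + y)*(-3 + 5))*y) + 167 = (y² + ((2*y)*2)*y) + 167 = (y² + (4*y)*y) + 167 = (y² + 4*y²) + 167 = 5*y² + 167 = 167 + 5*y²)
R(8) - 1*(-28634) = (167 + 5*8²) - 1*(-28634) = (167 + 5*64) + 28634 = (167 + 320) + 28634 = 487 + 28634 = 29121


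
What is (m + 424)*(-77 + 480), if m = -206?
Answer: 87854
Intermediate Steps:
(m + 424)*(-77 + 480) = (-206 + 424)*(-77 + 480) = 218*403 = 87854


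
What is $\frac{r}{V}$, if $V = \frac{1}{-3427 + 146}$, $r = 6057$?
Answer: $-19873017$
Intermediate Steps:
$V = - \frac{1}{3281}$ ($V = \frac{1}{-3281} = - \frac{1}{3281} \approx -0.00030479$)
$\frac{r}{V} = \frac{6057}{- \frac{1}{3281}} = 6057 \left(-3281\right) = -19873017$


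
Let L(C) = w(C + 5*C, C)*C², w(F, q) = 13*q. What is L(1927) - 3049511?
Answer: 93019555268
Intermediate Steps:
L(C) = 13*C³ (L(C) = (13*C)*C² = 13*C³)
L(1927) - 3049511 = 13*1927³ - 3049511 = 13*7155584983 - 3049511 = 93022604779 - 3049511 = 93019555268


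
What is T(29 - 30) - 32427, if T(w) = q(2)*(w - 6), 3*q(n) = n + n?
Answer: -97309/3 ≈ -32436.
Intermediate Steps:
q(n) = 2*n/3 (q(n) = (n + n)/3 = (2*n)/3 = 2*n/3)
T(w) = -8 + 4*w/3 (T(w) = ((⅔)*2)*(w - 6) = 4*(-6 + w)/3 = -8 + 4*w/3)
T(29 - 30) - 32427 = (-8 + 4*(29 - 30)/3) - 32427 = (-8 + (4/3)*(-1)) - 32427 = (-8 - 4/3) - 32427 = -28/3 - 32427 = -97309/3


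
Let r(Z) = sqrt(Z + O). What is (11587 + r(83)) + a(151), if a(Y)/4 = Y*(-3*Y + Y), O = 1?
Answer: -170821 + 2*sqrt(21) ≈ -1.7081e+5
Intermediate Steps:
r(Z) = sqrt(1 + Z) (r(Z) = sqrt(Z + 1) = sqrt(1 + Z))
a(Y) = -8*Y**2 (a(Y) = 4*(Y*(-3*Y + Y)) = 4*(Y*(-2*Y)) = 4*(-2*Y**2) = -8*Y**2)
(11587 + r(83)) + a(151) = (11587 + sqrt(1 + 83)) - 8*151**2 = (11587 + sqrt(84)) - 8*22801 = (11587 + 2*sqrt(21)) - 182408 = -170821 + 2*sqrt(21)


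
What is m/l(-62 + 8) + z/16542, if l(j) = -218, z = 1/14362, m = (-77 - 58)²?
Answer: -2164913158841/25895806236 ≈ -83.601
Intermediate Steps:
m = 18225 (m = (-135)² = 18225)
z = 1/14362 ≈ 6.9628e-5
m/l(-62 + 8) + z/16542 = 18225/(-218) + (1/14362)/16542 = 18225*(-1/218) + (1/14362)*(1/16542) = -18225/218 + 1/237576204 = -2164913158841/25895806236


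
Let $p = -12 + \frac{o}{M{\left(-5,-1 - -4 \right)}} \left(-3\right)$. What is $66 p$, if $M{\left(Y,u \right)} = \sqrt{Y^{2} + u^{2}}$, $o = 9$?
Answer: $-792 - \frac{891 \sqrt{34}}{17} \approx -1097.6$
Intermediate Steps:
$p = -12 - \frac{27 \sqrt{34}}{34}$ ($p = -12 + \frac{9}{\sqrt{\left(-5\right)^{2} + \left(-1 - -4\right)^{2}}} \left(-3\right) = -12 + \frac{9}{\sqrt{25 + \left(-1 + 4\right)^{2}}} \left(-3\right) = -12 + \frac{9}{\sqrt{25 + 3^{2}}} \left(-3\right) = -12 + \frac{9}{\sqrt{25 + 9}} \left(-3\right) = -12 + \frac{9}{\sqrt{34}} \left(-3\right) = -12 + 9 \frac{\sqrt{34}}{34} \left(-3\right) = -12 + \frac{9 \sqrt{34}}{34} \left(-3\right) = -12 - \frac{27 \sqrt{34}}{34} \approx -16.63$)
$66 p = 66 \left(-12 - \frac{27 \sqrt{34}}{34}\right) = -792 - \frac{891 \sqrt{34}}{17}$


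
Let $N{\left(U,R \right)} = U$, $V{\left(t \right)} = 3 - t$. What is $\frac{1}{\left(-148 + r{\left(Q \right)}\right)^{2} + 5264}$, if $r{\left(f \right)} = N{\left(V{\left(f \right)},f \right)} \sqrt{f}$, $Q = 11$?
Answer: $\frac{871}{22348960} - \frac{37 \sqrt{11}}{11174480} \approx 2.7991 \cdot 10^{-5}$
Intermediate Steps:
$r{\left(f \right)} = \sqrt{f} \left(3 - f\right)$ ($r{\left(f \right)} = \left(3 - f\right) \sqrt{f} = \sqrt{f} \left(3 - f\right)$)
$\frac{1}{\left(-148 + r{\left(Q \right)}\right)^{2} + 5264} = \frac{1}{\left(-148 + \sqrt{11} \left(3 - 11\right)\right)^{2} + 5264} = \frac{1}{\left(-148 + \sqrt{11} \left(-8\right)\right)^{2} + 5264} = \frac{1}{\left(-148 - 8 \sqrt{11}\right)^{2} + 5264} = \frac{1}{5264 + \left(-148 - 8 \sqrt{11}\right)^{2}}$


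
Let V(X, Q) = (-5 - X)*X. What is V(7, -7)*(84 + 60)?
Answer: -12096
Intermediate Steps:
V(X, Q) = X*(-5 - X)
V(7, -7)*(84 + 60) = (-1*7*(5 + 7))*(84 + 60) = -1*7*12*144 = -84*144 = -12096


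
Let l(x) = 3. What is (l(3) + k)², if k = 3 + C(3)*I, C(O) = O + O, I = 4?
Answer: 900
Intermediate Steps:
C(O) = 2*O
k = 27 (k = 3 + (2*3)*4 = 3 + 6*4 = 3 + 24 = 27)
(l(3) + k)² = (3 + 27)² = 30² = 900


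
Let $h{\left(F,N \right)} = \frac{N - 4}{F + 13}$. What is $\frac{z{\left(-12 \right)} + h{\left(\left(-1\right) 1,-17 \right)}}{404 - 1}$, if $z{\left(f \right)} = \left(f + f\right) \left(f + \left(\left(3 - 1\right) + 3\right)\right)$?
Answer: $\frac{665}{1612} \approx 0.41253$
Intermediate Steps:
$z{\left(f \right)} = 2 f \left(5 + f\right)$ ($z{\left(f \right)} = 2 f \left(f + \left(2 + 3\right)\right) = 2 f \left(f + 5\right) = 2 f \left(5 + f\right)$)
$h{\left(F,N \right)} = \frac{-4 + N}{13 + F}$
$\frac{z{\left(-12 \right)} + h{\left(\left(-1\right) 1,-17 \right)}}{404 - 1} = \frac{2 \left(-12\right) \left(5 - 12\right) + \frac{-4 - 17}{13 - 1}}{404 - 1} = \frac{2 \left(-12\right) \left(-7\right) + \frac{1}{13 - 1} \left(-21\right)}{403} = \left(168 + \frac{1}{12} \left(-21\right)\right) \frac{1}{403} = \left(168 - \frac{7}{4}\right) \frac{1}{403} = \frac{665}{4} \cdot \frac{1}{403} = \frac{665}{1612}$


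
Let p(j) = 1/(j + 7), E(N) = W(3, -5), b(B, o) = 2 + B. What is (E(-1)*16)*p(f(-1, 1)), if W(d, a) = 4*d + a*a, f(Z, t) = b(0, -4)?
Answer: 592/9 ≈ 65.778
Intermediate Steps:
f(Z, t) = 2 (f(Z, t) = 2 + 0 = 2)
W(d, a) = a**2 + 4*d (W(d, a) = 4*d + a**2 = a**2 + 4*d)
E(N) = 37 (E(N) = (-5)**2 + 4*3 = 25 + 12 = 37)
p(j) = 1/(7 + j)
(E(-1)*16)*p(f(-1, 1)) = (37*16)/(7 + 2) = 592/9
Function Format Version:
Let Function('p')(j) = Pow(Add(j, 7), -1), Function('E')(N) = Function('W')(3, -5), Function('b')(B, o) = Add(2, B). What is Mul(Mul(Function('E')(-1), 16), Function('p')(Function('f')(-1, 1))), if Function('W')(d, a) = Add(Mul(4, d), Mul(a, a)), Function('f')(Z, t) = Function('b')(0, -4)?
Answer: Rational(592, 9) ≈ 65.778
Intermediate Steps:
Function('f')(Z, t) = 2 (Function('f')(Z, t) = Add(2, 0) = 2)
Function('W')(d, a) = Add(Pow(a, 2), Mul(4, d)) (Function('W')(d, a) = Add(Mul(4, d), Pow(a, 2)) = Add(Pow(a, 2), Mul(4, d)))
Function('E')(N) = 37 (Function('E')(N) = Add(Pow(-5, 2), Mul(4, 3)) = Add(25, 12) = 37)
Function('p')(j) = Pow(Add(7, j), -1)
Mul(Mul(Function('E')(-1), 16), Function('p')(Function('f')(-1, 1))) = Mul(Mul(37, 16), Pow(Add(7, 2), -1)) = Mul(592, Pow(9, -1)) = Mul(592, Rational(1, 9)) = Rational(592, 9)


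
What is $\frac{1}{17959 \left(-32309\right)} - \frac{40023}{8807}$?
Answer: $- \frac{23222838707420}{5110150174117} \approx -4.5445$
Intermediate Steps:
$\frac{1}{17959 \left(-32309\right)} - \frac{40023}{8807} = \frac{1}{17959} \left(- \frac{1}{32309}\right) - \frac{40023}{8807} = - \frac{1}{580237331} - \frac{40023}{8807} = - \frac{23222838707420}{5110150174117}$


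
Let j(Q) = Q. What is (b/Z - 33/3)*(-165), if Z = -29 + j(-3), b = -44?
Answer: 12705/8 ≈ 1588.1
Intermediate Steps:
Z = -32 (Z = -29 - 3 = -32)
(b/Z - 33/3)*(-165) = (-44/(-32) - 33/3)*(-165) = (-44*(-1/32) - 33*⅓)*(-165) = (11/8 - 11)*(-165) = -77/8*(-165) = 12705/8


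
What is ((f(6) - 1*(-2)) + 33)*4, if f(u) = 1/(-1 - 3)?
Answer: 139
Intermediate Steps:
f(u) = -1/4 (f(u) = 1/(-4) = -1/4)
((f(6) - 1*(-2)) + 33)*4 = ((-1/4 - 1*(-2)) + 33)*4 = ((-1/4 + 2) + 33)*4 = (7/4 + 33)*4 = (139/4)*4 = 139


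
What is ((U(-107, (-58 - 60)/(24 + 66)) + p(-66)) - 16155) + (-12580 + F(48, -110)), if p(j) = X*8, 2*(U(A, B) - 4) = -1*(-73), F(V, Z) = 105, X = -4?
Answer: -57243/2 ≈ -28622.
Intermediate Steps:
U(A, B) = 81/2 (U(A, B) = 4 + (-1*(-73))/2 = 4 + (1/2)*73 = 4 + 73/2 = 81/2)
p(j) = -32 (p(j) = -4*8 = -32)
((U(-107, (-58 - 60)/(24 + 66)) + p(-66)) - 16155) + (-12580 + F(48, -110)) = ((81/2 - 32) - 16155) + (-12580 + 105) = (17/2 - 16155) - 12475 = -32293/2 - 12475 = -57243/2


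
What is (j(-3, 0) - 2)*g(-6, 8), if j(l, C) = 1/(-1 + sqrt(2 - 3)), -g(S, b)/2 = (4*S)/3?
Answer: -40 - 8*I ≈ -40.0 - 8.0*I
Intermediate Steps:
g(S, b) = -8*S/3 (g(S, b) = -2*4*S/3 = -8*S/3)
j(l, C) = (-1 - I)/2 (j(l, C) = 1/(-1 + sqrt(-1)) = 1/(-1 + I) = (-1 - I)/2)
(j(-3, 0) - 2)*g(-6, 8) = ((-1/2 - I/2) - 2)*(-8/3*(-6)) = (-5/2 - I/2)*16 = -40 - 8*I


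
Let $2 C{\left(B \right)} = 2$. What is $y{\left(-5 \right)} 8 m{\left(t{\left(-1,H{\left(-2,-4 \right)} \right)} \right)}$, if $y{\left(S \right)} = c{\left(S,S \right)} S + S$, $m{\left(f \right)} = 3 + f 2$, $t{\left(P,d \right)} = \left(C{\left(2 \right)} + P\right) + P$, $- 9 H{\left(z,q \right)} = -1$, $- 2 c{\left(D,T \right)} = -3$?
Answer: $-100$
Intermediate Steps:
$c{\left(D,T \right)} = \frac{3}{2}$ ($c{\left(D,T \right)} = \left(- \frac{1}{2}\right) \left(-3\right) = \frac{3}{2}$)
$C{\left(B \right)} = 1$ ($C{\left(B \right)} = \frac{1}{2} \cdot 2 = 1$)
$H{\left(z,q \right)} = \frac{1}{9}$ ($H{\left(z,q \right)} = \left(- \frac{1}{9}\right) \left(-1\right) = \frac{1}{9}$)
$t{\left(P,d \right)} = 1 + 2 P$ ($t{\left(P,d \right)} = \left(1 + P\right) + P = 1 + 2 P$)
$m{\left(f \right)} = 3 + 2 f$
$y{\left(S \right)} = \frac{5 S}{2}$ ($y{\left(S \right)} = \frac{3 S}{2} + S = \frac{5 S}{2}$)
$y{\left(-5 \right)} 8 m{\left(t{\left(-1,H{\left(-2,-4 \right)} \right)} \right)} = \frac{5}{2} \left(-5\right) 8 \left(3 + 2 \left(1 + 2 \left(-1\right)\right)\right) = \left(- \frac{25}{2}\right) 8 \left(3 + 2 \left(1 - 2\right)\right) = - 100 \left(3 + 2 \left(-1\right)\right) = - 100 \left(3 - 2\right) = \left(-100\right) 1 = -100$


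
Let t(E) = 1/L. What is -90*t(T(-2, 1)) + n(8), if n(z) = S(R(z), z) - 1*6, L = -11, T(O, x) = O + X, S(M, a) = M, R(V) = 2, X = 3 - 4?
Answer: 46/11 ≈ 4.1818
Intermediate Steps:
X = -1
T(O, x) = -1 + O (T(O, x) = O - 1 = -1 + O)
n(z) = -4 (n(z) = 2 - 1*6 = 2 - 6 = -4)
t(E) = -1/11 (t(E) = 1/(-11) = -1/11)
-90*t(T(-2, 1)) + n(8) = -90*(-1/11) - 4 = 90/11 - 4 = 46/11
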